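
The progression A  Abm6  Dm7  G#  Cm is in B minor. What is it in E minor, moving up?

B minor up to E minor is a perfect fourth; each chord root moves by that interval while the quality stays the same.
A: root A up a perfect fourth → D, giving D.
Abm6: root Ab up a perfect fourth → Db, giving Dbm6.
Dm7: root D up a perfect fourth → G, giving Gm7.
G#: root G# up a perfect fourth → C#, giving C#.
Cm: root C up a perfect fourth → F, giving Fm.

D Dbm6 Gm7 C# Fm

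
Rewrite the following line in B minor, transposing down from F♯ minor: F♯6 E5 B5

F♯ minor to B minor down is a perfect fifth, so every note moves down by that interval.
F#6 → B5
E5 → A4
B5 → E5

B5 A4 E5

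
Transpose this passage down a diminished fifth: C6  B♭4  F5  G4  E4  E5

C6 becomes F#5
Bb4 becomes E4
F5 becomes B4
G4 becomes C#4
E4 becomes A#3
E5 becomes A#4

F#5 E4 B4 C#4 A#3 A#4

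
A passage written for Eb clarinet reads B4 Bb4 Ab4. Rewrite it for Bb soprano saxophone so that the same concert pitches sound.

E5 Eb5 Db5

First find concert pitch: the Eb clarinet sounds a minor third above written, so B4 Bb4 Ab4 sounds D5 Db5 Cb5.
Then write for Bb soprano saxophone: it sounds a major second below written, so the part must be a major second above concert.
D5 → E5
Db5 → Eb5
Cb5 → Db5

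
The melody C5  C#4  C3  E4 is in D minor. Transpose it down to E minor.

From D down to E is a minor seventh; apply that to each pitch.
C5 becomes D4
C#4 becomes D#3
C3 becomes D2
E4 becomes F#3

D4 D#3 D2 F#3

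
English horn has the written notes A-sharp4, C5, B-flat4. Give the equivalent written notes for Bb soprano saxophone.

First find concert pitch: the English horn sounds a perfect fifth below written, so A-sharp4 C5 B-flat4 sounds D#4 F4 Eb4.
Then write for Bb soprano saxophone: it sounds a major second below written, so the part must be a major second above concert.
D#4 → E#4
F4 → G4
Eb4 → F4

E#4 G4 F4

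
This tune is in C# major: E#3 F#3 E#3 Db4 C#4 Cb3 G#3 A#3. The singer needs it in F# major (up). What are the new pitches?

From C# up to F# is a perfect fourth; apply that to each pitch.
E#3 gives A#3
F#3 gives B3
E#3 gives A#3
Db4 gives Gb4
C#4 gives F#4
Cb3 gives Fb3
G#3 gives C#4
A#3 gives D#4

A#3 B3 A#3 Gb4 F#4 Fb3 C#4 D#4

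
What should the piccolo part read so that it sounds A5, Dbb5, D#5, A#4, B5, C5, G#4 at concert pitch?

A4 Dbb4 D#4 A#3 B4 C4 G#3

The piccolo sounds a perfect octave above written, so the written part must be a perfect octave below concert — transpose each note down.
A5 becomes A4
Dbb5 becomes Dbb4
D#5 becomes D#4
A#4 becomes A#3
B5 becomes B4
C5 becomes C4
G#4 becomes G#3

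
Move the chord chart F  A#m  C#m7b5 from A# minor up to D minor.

Bbb Dm Fm7b5

A# minor up to D minor is a diminished fourth; each chord root moves by that interval while the quality stays the same.
F: root F up a diminished fourth → Bbb, giving Bbb.
A#m: root A# up a diminished fourth → D, giving Dm.
C#m7b5: root C# up a diminished fourth → F, giving Fm7b5.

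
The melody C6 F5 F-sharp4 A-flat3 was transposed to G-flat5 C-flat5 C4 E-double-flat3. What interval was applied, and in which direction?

From C6 to Gb5 is 4 letter names — a fourth of some quality.
Gb5 to C6 is 6 semitones, which makes it an augmented fourth; the second version is lower, so the direction is down.
Checking another pair — Ab3 → Ebb3 — gives the same interval.

down an augmented fourth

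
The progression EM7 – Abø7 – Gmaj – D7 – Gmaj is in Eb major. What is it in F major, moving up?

F#M7 Bbø7 Amaj E7 Amaj

Eb major up to F major is a major second; each chord root moves by that interval while the quality stays the same.
EM7: root E up a major second → F#, giving F#M7.
Abø7: root Ab up a major second → Bb, giving Bbø7.
Gmaj: root G up a major second → A, giving Amaj.
D7: root D up a major second → E, giving E7.
Gmaj: root G up a major second → A, giving Amaj.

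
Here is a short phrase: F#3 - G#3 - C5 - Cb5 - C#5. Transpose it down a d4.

C##3 D##3 G#4 G4 G##4

F#3 down a diminished fourth is C##3.
G#3: a fourth down reaches D, and 4 semitones makes it D##3.
C5 down a diminished fourth is G#4.
A diminished fourth down from Cb5 gives G4.
A diminished fourth down from C#5 gives G##4.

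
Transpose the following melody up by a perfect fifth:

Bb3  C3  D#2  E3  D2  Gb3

A perfect fifth up from Bb3 gives F4.
A perfect fifth up from C3 gives G3.
A perfect fifth up from D#2 gives A#2.
A perfect fifth up from E3 gives B3.
D2 up a perfect fifth is A2.
Gb3 up a perfect fifth is Db4.

F4 G3 A#2 B3 A2 Db4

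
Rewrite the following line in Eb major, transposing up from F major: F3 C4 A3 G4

From F up to Eb is a minor seventh; apply that to each pitch.
F3 to Eb4
C4 to Bb4
A3 to G4
G4 to F5

Eb4 Bb4 G4 F5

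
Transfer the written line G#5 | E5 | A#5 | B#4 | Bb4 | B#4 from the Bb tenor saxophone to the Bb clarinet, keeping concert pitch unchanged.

G#4 E4 A#4 B#3 Bb3 B#3

First find concert pitch: the Bb tenor saxophone sounds a major ninth below written, so G#5 E5 A#5 B#4 Bb4 B#4 sounds F#4 D4 G#4 A#3 Ab3 A#3.
Then write for Bb clarinet: it sounds a major second below written, so the part must be a major second above concert.
F#4 → G#4
D4 → E4
G#4 → A#4
A#3 → B#3
Ab3 → Bb3
A#3 → B#3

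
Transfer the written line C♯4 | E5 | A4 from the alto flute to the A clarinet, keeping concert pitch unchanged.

B3 D5 G4

First find concert pitch: the alto flute sounds a perfect fourth below written, so C♯4 E5 A4 sounds G#3 B4 E4.
Then write for A clarinet: it sounds a minor third below written, so the part must be a minor third above concert.
G#3 → B3
B4 → D5
E4 → G4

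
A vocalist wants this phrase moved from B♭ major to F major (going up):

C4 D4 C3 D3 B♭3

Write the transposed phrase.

B♭ major to F major up is a perfect fifth, so every note moves up by that interval.
C4 → G4
D4 → A4
C3 → G3
D3 → A3
Bb3 → F4

G4 A4 G3 A3 F4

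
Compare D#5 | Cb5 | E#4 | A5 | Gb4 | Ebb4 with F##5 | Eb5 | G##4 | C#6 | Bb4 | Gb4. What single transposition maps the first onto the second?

up a major third

Take the first pair: D#5 → F##5. D to F spans 3 letter names, so the interval is some kind of third.
D#5 to F##5 is 4 semitones, which makes it a major third; the second version is higher, so the direction is up.
Checking another pair — Ebb4 → Gb4 — gives the same interval.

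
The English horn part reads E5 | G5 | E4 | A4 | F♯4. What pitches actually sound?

A4 C5 A3 D4 B3

The English horn sounds a perfect fifth below written, so transpose each written note down a perfect fifth.
E5 -> A4
G5 -> C5
E4 -> A3
A4 -> D4
F#4 -> B3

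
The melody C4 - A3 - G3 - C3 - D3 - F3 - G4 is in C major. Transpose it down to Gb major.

From C down to Gb is an augmented fourth; apply that to each pitch.
C4 becomes Gb3
A3 becomes Eb3
G3 becomes Db3
C3 becomes Gb2
D3 becomes Ab2
F3 becomes Cb3
G4 becomes Db4

Gb3 Eb3 Db3 Gb2 Ab2 Cb3 Db4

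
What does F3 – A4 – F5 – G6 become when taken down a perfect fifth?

Bb2 D4 Bb4 C6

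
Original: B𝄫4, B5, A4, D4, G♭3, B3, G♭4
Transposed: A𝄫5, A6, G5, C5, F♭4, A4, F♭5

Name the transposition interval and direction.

up a minor seventh

From Bbb4 to Abb5 is 7 letter names — a seventh of some quality.
Bbb4 to Abb5 is 10 semitones, which makes it a minor seventh; the second version is higher, so the direction is up.
Checking another pair — Gb4 → Fb5 — gives the same interval.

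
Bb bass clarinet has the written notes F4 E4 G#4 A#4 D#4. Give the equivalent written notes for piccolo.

Eb2 D2 F#2 G#2 C#2

First find concert pitch: the Bb bass clarinet sounds a major ninth below written, so F4 E4 G#4 A#4 D#4 sounds Eb3 D3 F#3 G#3 C#3.
Then write for piccolo: it sounds a perfect octave above written, so the part must be a perfect octave below concert.
Eb3 → Eb2
D3 → D2
F#3 → F#2
G#3 → G#2
C#3 → C#2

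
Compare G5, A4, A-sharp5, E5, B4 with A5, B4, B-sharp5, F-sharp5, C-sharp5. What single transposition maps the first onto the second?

up a major second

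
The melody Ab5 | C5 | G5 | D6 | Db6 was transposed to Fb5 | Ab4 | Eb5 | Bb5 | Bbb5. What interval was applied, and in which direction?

From Ab5 to Fb5 is 3 letter names — a third of some quality.
Fb5 to Ab5 is 4 semitones, which makes it a major third; the second version is lower, so the direction is down.
Checking another pair — Db6 → Bbb5 — gives the same interval.

down a major third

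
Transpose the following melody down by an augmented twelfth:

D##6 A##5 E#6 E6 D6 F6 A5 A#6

G#4 D#4 A4 Ab4 Gb4 Bbb4 Db4 D5

D##6 becomes G#4
A##5 becomes D#4
E#6 becomes A4
E6 becomes Ab4
D6 becomes Gb4
F6 becomes Bbb4
A5 becomes Db4
A#6 becomes D5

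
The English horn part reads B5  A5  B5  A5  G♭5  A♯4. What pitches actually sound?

E5 D5 E5 D5 Cb5 D#4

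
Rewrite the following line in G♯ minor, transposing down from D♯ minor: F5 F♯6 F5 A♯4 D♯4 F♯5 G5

From D♯ down to G♯ is a perfect fifth; apply that to each pitch.
F5 gives Bb4
F#6 gives B5
F5 gives Bb4
A#4 gives D#4
D#4 gives G#3
F#5 gives B4
G5 gives C5

Bb4 B5 Bb4 D#4 G#3 B4 C5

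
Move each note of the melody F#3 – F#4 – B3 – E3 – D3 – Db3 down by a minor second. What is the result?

F#3 to E#3
F#4 to E#4
B3 to A#3
E3 to D#3
D3 to C#3
Db3 to C3

E#3 E#4 A#3 D#3 C#3 C3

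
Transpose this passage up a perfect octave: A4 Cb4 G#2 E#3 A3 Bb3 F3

A4 -> A5
Cb4 -> Cb5
G#2 -> G#3
E#3 -> E#4
A3 -> A4
Bb3 -> Bb4
F3 -> F4

A5 Cb5 G#3 E#4 A4 Bb4 F4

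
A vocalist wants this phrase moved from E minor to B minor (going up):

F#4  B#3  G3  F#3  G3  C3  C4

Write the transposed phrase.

C#5 F##4 D4 C#4 D4 G3 G4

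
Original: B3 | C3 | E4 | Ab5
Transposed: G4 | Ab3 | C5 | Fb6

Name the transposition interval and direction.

up a minor sixth

From B3 to G4 is 6 letter names — a sixth of some quality.
B3 to G4 is 8 semitones, which makes it a minor sixth; the second version is higher, so the direction is up.
Checking another pair — Ab5 → Fb6 — gives the same interval.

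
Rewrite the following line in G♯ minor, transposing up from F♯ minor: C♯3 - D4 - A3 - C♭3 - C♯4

From F♯ up to G♯ is a major second; apply that to each pitch.
C#3 gives D#3
D4 gives E4
A3 gives B3
Cb3 gives Db3
C#4 gives D#4

D#3 E4 B3 Db3 D#4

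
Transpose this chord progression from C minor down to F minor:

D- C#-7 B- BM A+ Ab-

C minor down to F minor is a perfect fifth; each chord root moves by that interval while the quality stays the same.
D-: root D down a perfect fifth → G, giving G-.
C#-7: root C# down a perfect fifth → F#, giving F#-7.
B-: root B down a perfect fifth → E, giving E-.
BM: root B down a perfect fifth → E, giving EM.
A+: root A down a perfect fifth → D, giving D+.
Ab-: root Ab down a perfect fifth → Db, giving Db-.

G- F#-7 E- EM D+ Db-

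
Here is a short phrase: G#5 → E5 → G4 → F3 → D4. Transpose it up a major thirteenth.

G#5 -> E#7
E5 -> C#7
G4 -> E6
F3 -> D5
D4 -> B5

E#7 C#7 E6 D5 B5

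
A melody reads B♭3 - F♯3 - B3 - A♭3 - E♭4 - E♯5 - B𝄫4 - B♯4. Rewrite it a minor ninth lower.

A2 E#2 A#2 G2 D3 D##4 Ab3 A##3

Bb3: a ninth down reaches A, and 13 semitones makes it A2.
F#3 down a minor ninth is E#2.
B3: a ninth down reaches A, and 13 semitones makes it A#2.
Ab3: a ninth down reaches G, and 13 semitones makes it G2.
Eb4: a ninth down reaches D, and 13 semitones makes it D3.
A minor ninth down from E#5 gives D##4.
A minor ninth down from Bbb4 gives Ab3.
B#4 down a minor ninth is A##3.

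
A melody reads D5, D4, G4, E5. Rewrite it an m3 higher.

F5 F4 Bb4 G5

A minor third up from D5 gives F5.
D4 up a minor third is F4.
A minor third up from G4 gives Bb4.
E5 up a minor third is G5.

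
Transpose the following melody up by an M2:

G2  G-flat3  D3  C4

G2 up a major second is A2.
Gb3: a second up reaches A, and 2 semitones makes it Ab3.
D3 up a major second is E3.
C4 up a major second is D4.

A2 Ab3 E3 D4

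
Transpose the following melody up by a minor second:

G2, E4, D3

Ab2 F4 Eb3

G2 becomes Ab2
E4 becomes F4
D3 becomes Eb3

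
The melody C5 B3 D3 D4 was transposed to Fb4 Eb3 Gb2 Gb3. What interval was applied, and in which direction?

down an augmented fifth

Take the first pair: C5 → Fb4. C to F spans 5 letter names, so the interval is some kind of fifth.
Fb4 to C5 is 8 semitones, which makes it an augmented fifth; the second version is lower, so the direction is down.
Checking another pair — D4 → Gb3 — gives the same interval.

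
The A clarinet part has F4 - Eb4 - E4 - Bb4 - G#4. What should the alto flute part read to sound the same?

First find concert pitch: the A clarinet sounds a minor third below written, so F4 Eb4 E4 Bb4 G#4 sounds D4 C4 C#4 G4 E#4.
Then write for alto flute: it sounds a perfect fourth below written, so the part must be a perfect fourth above concert.
D4 → G4
C4 → F4
C#4 → F#4
G4 → C5
E#4 → A#4

G4 F4 F#4 C5 A#4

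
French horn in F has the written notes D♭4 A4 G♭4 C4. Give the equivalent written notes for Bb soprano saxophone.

First find concert pitch: the French horn in F sounds a perfect fifth below written, so D♭4 A4 G♭4 C4 sounds Gb3 D4 Cb4 F3.
Then write for Bb soprano saxophone: it sounds a major second below written, so the part must be a major second above concert.
Gb3 → Ab3
D4 → E4
Cb4 → Db4
F3 → G3

Ab3 E4 Db4 G3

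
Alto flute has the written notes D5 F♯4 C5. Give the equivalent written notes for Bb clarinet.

B4 D#4 A4

First find concert pitch: the alto flute sounds a perfect fourth below written, so D5 F♯4 C5 sounds A4 C#4 G4.
Then write for Bb clarinet: it sounds a major second below written, so the part must be a major second above concert.
A4 → B4
C#4 → D#4
G4 → A4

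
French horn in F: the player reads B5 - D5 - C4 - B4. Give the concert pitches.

E5 G4 F3 E4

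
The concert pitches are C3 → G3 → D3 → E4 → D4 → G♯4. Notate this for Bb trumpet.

Written C4 sounds as Bb3 on the Bb trumpet, so concert pitches are written a major second up.
C3 -> D3
G3 -> A3
D3 -> E3
E4 -> F#4
D4 -> E4
G#4 -> A#4

D3 A3 E3 F#4 E4 A#4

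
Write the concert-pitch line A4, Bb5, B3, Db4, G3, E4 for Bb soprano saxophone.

Written C4 sounds as Bb3 on the Bb soprano saxophone, so concert pitches are written a major second up.
A4 to B4
Bb5 to C6
B3 to C#4
Db4 to Eb4
G3 to A3
E4 to F#4

B4 C6 C#4 Eb4 A3 F#4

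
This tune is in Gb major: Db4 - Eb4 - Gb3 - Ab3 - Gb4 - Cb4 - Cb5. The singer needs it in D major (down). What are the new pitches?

A3 B3 D3 E3 D4 G3 G4

Gb major to D major down is a diminished fourth, so every note moves down by that interval.
Db4 gives A3
Eb4 gives B3
Gb3 gives D3
Ab3 gives E3
Gb4 gives D4
Cb4 gives G3
Cb5 gives G4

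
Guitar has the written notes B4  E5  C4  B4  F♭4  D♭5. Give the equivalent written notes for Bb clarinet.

C#4 F#4 D3 C#4 Gb3 Eb4

First find concert pitch: the guitar sounds a perfect octave below written, so B4 E5 C4 B4 F♭4 D♭5 sounds B3 E4 C3 B3 Fb3 Db4.
Then write for Bb clarinet: it sounds a major second below written, so the part must be a major second above concert.
B3 → C#4
E4 → F#4
C3 → D3
B3 → C#4
Fb3 → Gb3
Db4 → Eb4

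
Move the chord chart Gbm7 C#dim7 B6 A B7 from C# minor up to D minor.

Abbm7 Ddim7 C6 Bb C7

C# minor up to D minor is a minor second; each chord root moves by that interval while the quality stays the same.
Gbm7: root Gb up a minor second → Abb, giving Abbm7.
C#dim7: root C# up a minor second → D, giving Ddim7.
B6: root B up a minor second → C, giving C6.
A: root A up a minor second → Bb, giving Bb.
B7: root B up a minor second → C, giving C7.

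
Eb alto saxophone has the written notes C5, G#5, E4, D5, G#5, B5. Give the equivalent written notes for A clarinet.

First find concert pitch: the Eb alto saxophone sounds a major sixth below written, so C5 G#5 E4 D5 G#5 B5 sounds Eb4 B4 G3 F4 B4 D5.
Then write for A clarinet: it sounds a minor third below written, so the part must be a minor third above concert.
Eb4 → Gb4
B4 → D5
G3 → Bb3
F4 → Ab4
B4 → D5
D5 → F5

Gb4 D5 Bb3 Ab4 D5 F5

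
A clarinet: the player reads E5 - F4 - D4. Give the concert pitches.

C#5 D4 B3

Written C4 on the A clarinet sounds as A3, a minor third lower; apply that shift to every note.
E5 becomes C#5
F4 becomes D4
D4 becomes B3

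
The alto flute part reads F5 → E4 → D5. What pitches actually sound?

C5 B3 A4

Written C4 on the alto flute sounds as G3, a perfect fourth lower; apply that shift to every note.
F5 -> C5
E4 -> B3
D5 -> A4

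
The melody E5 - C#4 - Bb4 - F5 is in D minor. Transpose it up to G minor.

A5 F#4 Eb5 Bb5

From D up to G is a perfect fourth; apply that to each pitch.
E5 → A5
C#4 → F#4
Bb4 → Eb5
F5 → Bb5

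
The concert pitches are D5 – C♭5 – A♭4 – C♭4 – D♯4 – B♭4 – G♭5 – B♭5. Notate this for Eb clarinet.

B4 Ab4 F4 Ab3 B#3 G4 Eb5 G5

The Eb clarinet sounds a minor third above written, so the written part must be a minor third below concert — transpose each note down.
D5 becomes B4
Cb5 becomes Ab4
Ab4 becomes F4
Cb4 becomes Ab3
D#4 becomes B#3
Bb4 becomes G4
Gb5 becomes Eb5
Bb5 becomes G5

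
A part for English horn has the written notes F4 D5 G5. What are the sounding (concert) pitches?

Bb3 G4 C5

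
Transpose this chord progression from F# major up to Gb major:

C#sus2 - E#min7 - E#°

Dbsus2 Fmin7 F°

F# major up to Gb major is a diminished second; each chord root moves by that interval while the quality stays the same.
C#sus2: root C# up a diminished second → Db, giving Dbsus2.
E#min7: root E# up a diminished second → F, giving Fmin7.
E#°: root E# up a diminished second → F, giving F°.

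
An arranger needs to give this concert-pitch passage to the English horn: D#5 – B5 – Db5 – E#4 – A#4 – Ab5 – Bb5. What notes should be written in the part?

A#5 F#6 Ab5 B#4 E#5 Eb6 F6

Written C4 sounds as F3 on the English horn, so concert pitches are written a perfect fifth up.
D#5 to A#5
B5 to F#6
Db5 to Ab5
E#4 to B#4
A#4 to E#5
Ab5 to Eb6
Bb5 to F6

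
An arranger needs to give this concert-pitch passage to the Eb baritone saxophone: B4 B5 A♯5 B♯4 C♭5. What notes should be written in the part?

G#6 G#7 F##7 G##6 Ab6

The Eb baritone saxophone sounds a major thirteenth below written, so the written part must be a major thirteenth above concert — transpose each note up.
B4 -> G#6
B5 -> G#7
A#5 -> F##7
B#4 -> G##6
Cb5 -> Ab6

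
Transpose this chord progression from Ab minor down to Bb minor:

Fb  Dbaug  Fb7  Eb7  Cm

Gb Ebaug Gb7 F7 Dm

Ab minor down to Bb minor is a minor seventh; each chord root moves by that interval while the quality stays the same.
Fb: root Fb down a minor seventh → Gb, giving Gb.
Dbaug: root Db down a minor seventh → Eb, giving Ebaug.
Fb7: root Fb down a minor seventh → Gb, giving Gb7.
Eb7: root Eb down a minor seventh → F, giving F7.
Cm: root C down a minor seventh → D, giving Dm.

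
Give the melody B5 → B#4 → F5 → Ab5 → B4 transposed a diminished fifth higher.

F6 F#5 Cb6 Ebb6 F5

B5: a fifth up reaches F, and 6 semitones makes it F6.
B#4 up a diminished fifth is F#5.
F5 up a diminished fifth is Cb6.
Ab5 up a diminished fifth is Ebb6.
B4: a fifth up reaches F, and 6 semitones makes it F5.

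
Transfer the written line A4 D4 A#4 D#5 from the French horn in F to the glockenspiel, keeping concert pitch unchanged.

First find concert pitch: the French horn in F sounds a perfect fifth below written, so A4 D4 A#4 D#5 sounds D4 G3 D#4 G#4.
Then write for glockenspiel: it sounds a perfect fifteenth above written, so the part must be a perfect fifteenth below concert.
D4 → D2
G3 → G1
D#4 → D#2
G#4 → G#2

D2 G1 D#2 G#2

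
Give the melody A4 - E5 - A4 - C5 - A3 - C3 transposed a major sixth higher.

A4 up a major sixth is F#5.
E5: a sixth up reaches C, and 9 semitones makes it C#6.
A4 up a major sixth is F#5.
A major sixth up from C5 gives A5.
A3: a sixth up reaches F, and 9 semitones makes it F#4.
A major sixth up from C3 gives A3.

F#5 C#6 F#5 A5 F#4 A3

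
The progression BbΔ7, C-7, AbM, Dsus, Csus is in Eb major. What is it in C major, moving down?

Eb major down to C major is a minor third; each chord root moves by that interval while the quality stays the same.
BbΔ7: root Bb down a minor third → G, giving GΔ7.
C-7: root C down a minor third → A, giving A-7.
AbM: root Ab down a minor third → F, giving FM.
Dsus: root D down a minor third → B, giving Bsus.
Csus: root C down a minor third → A, giving Asus.

GΔ7 A-7 FM Bsus Asus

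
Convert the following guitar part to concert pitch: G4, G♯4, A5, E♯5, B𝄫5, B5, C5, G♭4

G3 G#3 A4 E#4 Bbb4 B4 C4 Gb3

The guitar sounds a perfect octave below written, so transpose each written note down a perfect octave.
G4 becomes G3
G#4 becomes G#3
A5 becomes A4
E#5 becomes E#4
Bbb5 becomes Bbb4
B5 becomes B4
C5 becomes C4
Gb4 becomes Gb3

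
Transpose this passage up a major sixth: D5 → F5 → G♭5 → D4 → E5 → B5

B5 D6 Eb6 B4 C#6 G#6

D5 -> B5
F5 -> D6
Gb5 -> Eb6
D4 -> B4
E5 -> C#6
B5 -> G#6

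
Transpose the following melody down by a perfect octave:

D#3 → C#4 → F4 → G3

A perfect octave down from D#3 gives D#2.
C#4 down a perfect octave is C#3.
F4: an octave down reaches F, and 12 semitones makes it F3.
G3 down a perfect octave is G2.

D#2 C#3 F3 G2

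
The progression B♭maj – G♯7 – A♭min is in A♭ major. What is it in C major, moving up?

Dmaj B#7 Cmin

A♭ major up to C major is a major third; each chord root moves by that interval while the quality stays the same.
B♭maj: root B♭ up a major third → D, giving Dmaj.
G♯7: root G♯ up a major third → B#, giving B#7.
A♭min: root A♭ up a major third → C, giving Cmin.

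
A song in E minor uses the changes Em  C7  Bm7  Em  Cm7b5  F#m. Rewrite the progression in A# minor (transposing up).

A#m F#7 E#m7 A#m F#m7b5 B#m

E minor up to A# minor is an augmented fourth; each chord root moves by that interval while the quality stays the same.
Em: root E up an augmented fourth → A#, giving A#m.
C7: root C up an augmented fourth → F#, giving F#7.
Bm7: root B up an augmented fourth → E#, giving E#m7.
Em: root E up an augmented fourth → A#, giving A#m.
Cm7b5: root C up an augmented fourth → F#, giving F#m7b5.
F#m: root F# up an augmented fourth → B#, giving B#m.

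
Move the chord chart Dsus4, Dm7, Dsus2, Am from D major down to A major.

Asus4 Am7 Asus2 Em

D major down to A major is a perfect fourth; each chord root moves by that interval while the quality stays the same.
Dsus4: root D down a perfect fourth → A, giving Asus4.
Dm7: root D down a perfect fourth → A, giving Am7.
Dsus2: root D down a perfect fourth → A, giving Asus2.
Am: root A down a perfect fourth → E, giving Em.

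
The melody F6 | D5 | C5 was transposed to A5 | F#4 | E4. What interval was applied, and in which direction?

Take the first pair: F6 → A5. F to A spans 6 letter names, so the interval is some kind of sixth.
A5 to F6 is 8 semitones, which makes it a minor sixth; the second version is lower, so the direction is down.
Checking another pair — C5 → E4 — gives the same interval.

down a minor sixth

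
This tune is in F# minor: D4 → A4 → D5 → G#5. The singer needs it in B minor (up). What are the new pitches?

F# minor to B minor up is a perfect fourth, so every note moves up by that interval.
D4 gives G4
A4 gives D5
D5 gives G5
G#5 gives C#6

G4 D5 G5 C#6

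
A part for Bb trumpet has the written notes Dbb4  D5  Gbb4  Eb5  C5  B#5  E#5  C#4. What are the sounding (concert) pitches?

Written C4 on the Bb trumpet sounds as Bb3, a major second lower; apply that shift to every note.
Dbb4 -> Cbb4
D5 -> C5
Gbb4 -> Fbb4
Eb5 -> Db5
C5 -> Bb4
B#5 -> A#5
E#5 -> D#5
C#4 -> B3

Cbb4 C5 Fbb4 Db5 Bb4 A#5 D#5 B3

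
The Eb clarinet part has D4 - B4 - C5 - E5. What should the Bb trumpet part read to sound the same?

G4 E5 F5 A5

First find concert pitch: the Eb clarinet sounds a minor third above written, so D4 B4 C5 E5 sounds F4 D5 Eb5 G5.
Then write for Bb trumpet: it sounds a major second below written, so the part must be a major second above concert.
F4 → G4
D5 → E5
Eb5 → F5
G5 → A5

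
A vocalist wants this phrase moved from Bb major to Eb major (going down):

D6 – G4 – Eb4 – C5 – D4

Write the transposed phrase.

G5 C4 Ab3 F4 G3

Bb major to Eb major down is a perfect fifth, so every note moves down by that interval.
D6 gives G5
G4 gives C4
Eb4 gives Ab3
C5 gives F4
D4 gives G3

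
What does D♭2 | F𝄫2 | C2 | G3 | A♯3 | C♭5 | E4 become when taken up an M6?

Db2 → Bb2
Fbb2 → Dbb3
C2 → A2
G3 → E4
A#3 → F##4
Cb5 → Ab5
E4 → C#5

Bb2 Dbb3 A2 E4 F##4 Ab5 C#5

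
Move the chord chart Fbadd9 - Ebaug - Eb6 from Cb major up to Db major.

Gbadd9 Faug F6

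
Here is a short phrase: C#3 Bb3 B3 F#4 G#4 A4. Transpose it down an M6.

C#3 gives E2
Bb3 gives Db3
B3 gives D3
F#4 gives A3
G#4 gives B3
A4 gives C4

E2 Db3 D3 A3 B3 C4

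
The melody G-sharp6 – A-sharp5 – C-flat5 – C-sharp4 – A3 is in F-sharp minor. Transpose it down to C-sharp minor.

D#6 E#5 Gb4 G#3 E3

From F-sharp down to C-sharp is a perfect fourth; apply that to each pitch.
G#6 → D#6
A#5 → E#5
Cb5 → Gb4
C#4 → G#3
A3 → E3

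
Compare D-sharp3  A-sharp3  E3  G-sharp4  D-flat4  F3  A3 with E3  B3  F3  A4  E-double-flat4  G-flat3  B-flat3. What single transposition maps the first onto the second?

up a minor second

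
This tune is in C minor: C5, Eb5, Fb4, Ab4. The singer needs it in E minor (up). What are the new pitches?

From C up to E is a major third; apply that to each pitch.
C5 gives E5
Eb5 gives G5
Fb4 gives Ab4
Ab4 gives C5

E5 G5 Ab4 C5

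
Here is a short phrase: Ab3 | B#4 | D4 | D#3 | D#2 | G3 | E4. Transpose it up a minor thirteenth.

Fb5 G#6 Bb5 B4 B3 Eb5 C6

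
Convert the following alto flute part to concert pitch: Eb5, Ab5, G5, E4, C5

The alto flute sounds a perfect fourth below written, so transpose each written note down a perfect fourth.
Eb5 → Bb4
Ab5 → Eb5
G5 → D5
E4 → B3
C5 → G4

Bb4 Eb5 D5 B3 G4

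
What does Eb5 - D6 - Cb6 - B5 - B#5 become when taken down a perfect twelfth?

Ab3 G4 Fb4 E4 E#4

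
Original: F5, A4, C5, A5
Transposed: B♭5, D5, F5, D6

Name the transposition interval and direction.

up a perfect fourth

From F5 to Bb5 is 4 letter names — a fourth of some quality.
F5 to Bb5 is 5 semitones, which makes it a perfect fourth; the second version is higher, so the direction is up.
Checking another pair — A5 → D6 — gives the same interval.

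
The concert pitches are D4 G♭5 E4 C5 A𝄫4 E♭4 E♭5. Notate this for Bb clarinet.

Written C4 sounds as Bb3 on the Bb clarinet, so concert pitches are written a major second up.
D4 -> E4
Gb5 -> Ab5
E4 -> F#4
C5 -> D5
Abb4 -> Bbb4
Eb4 -> F4
Eb5 -> F5

E4 Ab5 F#4 D5 Bbb4 F4 F5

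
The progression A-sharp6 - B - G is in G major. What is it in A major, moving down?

B#6 C# A

G major down to A major is a minor seventh; each chord root moves by that interval while the quality stays the same.
A-sharp6: root A-sharp down a minor seventh → B#, giving B#6.
B: root B down a minor seventh → C#, giving C#.
G: root G down a minor seventh → A, giving A.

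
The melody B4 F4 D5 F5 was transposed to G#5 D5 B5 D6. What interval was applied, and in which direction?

Take the first pair: B4 → G#5. B to G spans 6 letter names, so the interval is some kind of sixth.
B4 to G#5 is 9 semitones, which makes it a major sixth; the second version is higher, so the direction is up.
Checking another pair — F5 → D6 — gives the same interval.

up a major sixth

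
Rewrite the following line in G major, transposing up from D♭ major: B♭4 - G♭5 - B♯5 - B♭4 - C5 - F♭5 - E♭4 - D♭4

D♭ major to G major up is an augmented fourth, so every note moves up by that interval.
Bb4 → E5
Gb5 → C6
B#5 → E##6
Bb4 → E5
C5 → F#5
Fb5 → Bb5
Eb4 → A4
Db4 → G4

E5 C6 E##6 E5 F#5 Bb5 A4 G4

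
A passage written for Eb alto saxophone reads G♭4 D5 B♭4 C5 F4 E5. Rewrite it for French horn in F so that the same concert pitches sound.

Fb4 C5 Ab4 Bb4 Eb4 D5

First find concert pitch: the Eb alto saxophone sounds a major sixth below written, so G♭4 D5 B♭4 C5 F4 E5 sounds Bbb3 F4 Db4 Eb4 Ab3 G4.
Then write for French horn in F: it sounds a perfect fifth below written, so the part must be a perfect fifth above concert.
Bbb3 → Fb4
F4 → C5
Db4 → Ab4
Eb4 → Bb4
Ab3 → Eb4
G4 → D5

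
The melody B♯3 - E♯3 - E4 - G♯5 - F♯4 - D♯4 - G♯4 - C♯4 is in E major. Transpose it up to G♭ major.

D4 G3 Gb4 Bb5 Ab4 F4 Bb4 Eb4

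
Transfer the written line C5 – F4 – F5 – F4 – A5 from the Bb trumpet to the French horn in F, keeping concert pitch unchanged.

First find concert pitch: the Bb trumpet sounds a major second below written, so C5 F4 F5 F4 A5 sounds Bb4 Eb4 Eb5 Eb4 G5.
Then write for French horn in F: it sounds a perfect fifth below written, so the part must be a perfect fifth above concert.
Bb4 → F5
Eb4 → Bb4
Eb5 → Bb5
Eb4 → Bb4
G5 → D6

F5 Bb4 Bb5 Bb4 D6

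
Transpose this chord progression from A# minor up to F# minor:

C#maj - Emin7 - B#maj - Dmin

Amaj Cmin7 G#maj Bbmin

A# minor up to F# minor is a minor sixth; each chord root moves by that interval while the quality stays the same.
C#maj: root C# up a minor sixth → A, giving Amaj.
Emin7: root E up a minor sixth → C, giving Cmin7.
B#maj: root B# up a minor sixth → G#, giving G#maj.
Dmin: root D up a minor sixth → Bb, giving Bbmin.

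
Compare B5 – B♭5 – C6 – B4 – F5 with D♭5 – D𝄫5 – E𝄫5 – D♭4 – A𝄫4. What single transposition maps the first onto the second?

down an augmented sixth

From B5 to Db5 is 6 letter names — a sixth of some quality.
Db5 to B5 is 10 semitones, which makes it an augmented sixth; the second version is lower, so the direction is down.
Checking another pair — F5 → Abb4 — gives the same interval.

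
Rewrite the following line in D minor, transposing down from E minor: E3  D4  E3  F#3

E minor to D minor down is a major second, so every note moves down by that interval.
E3 → D3
D4 → C4
E3 → D3
F#3 → E3

D3 C4 D3 E3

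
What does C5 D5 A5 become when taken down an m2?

B4 C#5 G#5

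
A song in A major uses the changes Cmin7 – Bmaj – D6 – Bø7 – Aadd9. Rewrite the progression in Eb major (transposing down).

A major down to Eb major is an augmented fourth; each chord root moves by that interval while the quality stays the same.
Cmin7: root C down an augmented fourth → Gb, giving Gbmin7.
Bmaj: root B down an augmented fourth → F, giving Fmaj.
D6: root D down an augmented fourth → Ab, giving Ab6.
Bø7: root B down an augmented fourth → F, giving Fø7.
Aadd9: root A down an augmented fourth → Eb, giving Ebadd9.

Gbmin7 Fmaj Ab6 Fø7 Ebadd9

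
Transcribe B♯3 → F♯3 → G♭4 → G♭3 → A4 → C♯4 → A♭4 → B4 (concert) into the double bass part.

The double bass sounds a perfect octave below written, so the written part must be a perfect octave above concert — transpose each note up.
B#3 to B#4
F#3 to F#4
Gb4 to Gb5
Gb3 to Gb4
A4 to A5
C#4 to C#5
Ab4 to Ab5
B4 to B5

B#4 F#4 Gb5 Gb4 A5 C#5 Ab5 B5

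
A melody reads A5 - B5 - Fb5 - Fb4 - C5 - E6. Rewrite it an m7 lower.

A5 to B4
B5 to C#5
Fb5 to Gb4
Fb4 to Gb3
C5 to D4
E6 to F#5

B4 C#5 Gb4 Gb3 D4 F#5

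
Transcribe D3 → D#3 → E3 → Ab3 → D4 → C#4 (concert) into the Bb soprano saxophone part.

E3 E#3 F#3 Bb3 E4 D#4

Written C4 sounds as Bb3 on the Bb soprano saxophone, so concert pitches are written a major second up.
D3 -> E3
D#3 -> E#3
E3 -> F#3
Ab3 -> Bb3
D4 -> E4
C#4 -> D#4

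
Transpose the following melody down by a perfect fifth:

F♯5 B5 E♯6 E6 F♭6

B4 E5 A#5 A5 Bbb5

A perfect fifth down from F#5 gives B4.
A perfect fifth down from B5 gives E5.
E#6 down a perfect fifth is A#5.
A perfect fifth down from E6 gives A5.
A perfect fifth down from Fb6 gives Bbb5.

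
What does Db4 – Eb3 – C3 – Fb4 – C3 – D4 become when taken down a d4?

A3 B2 G#2 C4 G#2 A#3

Db4 gives A3
Eb3 gives B2
C3 gives G#2
Fb4 gives C4
C3 gives G#2
D4 gives A#3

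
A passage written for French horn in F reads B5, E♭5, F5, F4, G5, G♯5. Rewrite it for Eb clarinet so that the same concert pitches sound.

C#5 F4 G4 G3 A4 A#4

First find concert pitch: the French horn in F sounds a perfect fifth below written, so B5 E♭5 F5 F4 G5 G♯5 sounds E5 Ab4 Bb4 Bb3 C5 C#5.
Then write for Eb clarinet: it sounds a minor third above written, so the part must be a minor third below concert.
E5 → C#5
Ab4 → F4
Bb4 → G4
Bb3 → G3
C5 → A4
C#5 → A#4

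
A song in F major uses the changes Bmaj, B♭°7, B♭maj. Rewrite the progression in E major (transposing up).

A#maj A°7 Amaj

F major up to E major is a major seventh; each chord root moves by that interval while the quality stays the same.
Bmaj: root B up a major seventh → A#, giving A#maj.
B♭°7: root B♭ up a major seventh → A, giving A°7.
B♭maj: root B♭ up a major seventh → A, giving Amaj.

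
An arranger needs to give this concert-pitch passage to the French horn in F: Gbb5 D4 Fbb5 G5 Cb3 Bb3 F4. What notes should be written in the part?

Dbb6 A4 Cbb6 D6 Gb3 F4 C5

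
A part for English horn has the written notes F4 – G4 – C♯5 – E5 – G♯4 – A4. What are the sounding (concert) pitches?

The English horn sounds a perfect fifth below written, so transpose each written note down a perfect fifth.
F4 gives Bb3
G4 gives C4
C#5 gives F#4
E5 gives A4
G#4 gives C#4
A4 gives D4

Bb3 C4 F#4 A4 C#4 D4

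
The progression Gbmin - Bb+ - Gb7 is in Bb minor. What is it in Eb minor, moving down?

Cbmin Eb+ Cb7

Bb minor down to Eb minor is a perfect fifth; each chord root moves by that interval while the quality stays the same.
Gbmin: root Gb down a perfect fifth → Cb, giving Cbmin.
Bb+: root Bb down a perfect fifth → Eb, giving Eb+.
Gb7: root Gb down a perfect fifth → Cb, giving Cb7.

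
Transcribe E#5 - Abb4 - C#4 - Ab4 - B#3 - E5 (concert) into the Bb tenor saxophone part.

The Bb tenor saxophone sounds a major ninth below written, so the written part must be a major ninth above concert — transpose each note up.
E#5 becomes F##6
Abb4 becomes Bbb5
C#4 becomes D#5
Ab4 becomes Bb5
B#3 becomes C##5
E5 becomes F#6

F##6 Bbb5 D#5 Bb5 C##5 F#6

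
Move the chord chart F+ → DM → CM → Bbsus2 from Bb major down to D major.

A+ F#M EM Dsus2

Bb major down to D major is a minor sixth; each chord root moves by that interval while the quality stays the same.
F+: root F down a minor sixth → A, giving A+.
DM: root D down a minor sixth → F#, giving F#M.
CM: root C down a minor sixth → E, giving EM.
Bbsus2: root Bb down a minor sixth → D, giving Dsus2.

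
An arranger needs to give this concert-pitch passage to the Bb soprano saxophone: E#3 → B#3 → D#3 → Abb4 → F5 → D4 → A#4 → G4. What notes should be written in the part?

Written C4 sounds as Bb3 on the Bb soprano saxophone, so concert pitches are written a major second up.
E#3 -> F##3
B#3 -> C##4
D#3 -> E#3
Abb4 -> Bbb4
F5 -> G5
D4 -> E4
A#4 -> B#4
G4 -> A4

F##3 C##4 E#3 Bbb4 G5 E4 B#4 A4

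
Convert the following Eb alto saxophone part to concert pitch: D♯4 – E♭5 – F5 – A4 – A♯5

Written C4 on the Eb alto saxophone sounds as Eb3, a major sixth lower; apply that shift to every note.
D#4 to F#3
Eb5 to Gb4
F5 to Ab4
A4 to C4
A#5 to C#5

F#3 Gb4 Ab4 C4 C#5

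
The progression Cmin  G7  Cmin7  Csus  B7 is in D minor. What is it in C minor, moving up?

Bbmin F7 Bbmin7 Bbsus A7

D minor up to C minor is a minor seventh; each chord root moves by that interval while the quality stays the same.
Cmin: root C up a minor seventh → Bb, giving Bbmin.
G7: root G up a minor seventh → F, giving F7.
Cmin7: root C up a minor seventh → Bb, giving Bbmin7.
Csus: root C up a minor seventh → Bb, giving Bbsus.
B7: root B up a minor seventh → A, giving A7.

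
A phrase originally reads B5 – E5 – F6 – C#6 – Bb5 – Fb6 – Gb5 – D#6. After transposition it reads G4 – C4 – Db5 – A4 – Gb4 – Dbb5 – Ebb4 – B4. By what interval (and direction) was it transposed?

From B5 to G4 is 10 letter names — a tenth of some quality.
G4 to B5 is 16 semitones, which makes it a major tenth; the second version is lower, so the direction is down.
Checking another pair — D#6 → B4 — gives the same interval.

down a major tenth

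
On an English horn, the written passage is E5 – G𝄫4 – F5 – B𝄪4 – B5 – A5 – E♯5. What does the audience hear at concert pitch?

A4 Cbb4 Bb4 E##4 E5 D5 A#4

The English horn sounds a perfect fifth below written, so transpose each written note down a perfect fifth.
E5 → A4
Gbb4 → Cbb4
F5 → Bb4
B##4 → E##4
B5 → E5
A5 → D5
E#5 → A#4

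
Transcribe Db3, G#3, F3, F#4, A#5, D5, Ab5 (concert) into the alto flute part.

Gb3 C#4 Bb3 B4 D#6 G5 Db6

Written C4 sounds as G3 on the alto flute, so concert pitches are written a perfect fourth up.
Db3 → Gb3
G#3 → C#4
F3 → Bb3
F#4 → B4
A#5 → D#6
D5 → G5
Ab5 → Db6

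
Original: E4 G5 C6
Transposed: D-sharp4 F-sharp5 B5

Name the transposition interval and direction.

down a minor second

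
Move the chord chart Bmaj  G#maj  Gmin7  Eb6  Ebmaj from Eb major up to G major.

D#maj B#maj Bmin7 G6 Gmaj

Eb major up to G major is a major third; each chord root moves by that interval while the quality stays the same.
Bmaj: root B up a major third → D#, giving D#maj.
G#maj: root G# up a major third → B#, giving B#maj.
Gmin7: root G up a major third → B, giving Bmin7.
Eb6: root Eb up a major third → G, giving G6.
Ebmaj: root Eb up a major third → G, giving Gmaj.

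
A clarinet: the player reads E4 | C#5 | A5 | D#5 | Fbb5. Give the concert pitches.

C#4 A#4 F#5 B#4 Dbb5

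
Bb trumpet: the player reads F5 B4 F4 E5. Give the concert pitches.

The Bb trumpet sounds a major second below written, so transpose each written note down a major second.
F5 → Eb5
B4 → A4
F4 → Eb4
E5 → D5

Eb5 A4 Eb4 D5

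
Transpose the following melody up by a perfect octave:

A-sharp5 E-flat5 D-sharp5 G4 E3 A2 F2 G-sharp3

A#6 Eb6 D#6 G5 E4 A3 F3 G#4

A#5 up a perfect octave is A#6.
Eb5: an octave up reaches E, and 12 semitones makes it Eb6.
D#5 up a perfect octave is D#6.
G4: an octave up reaches G, and 12 semitones makes it G5.
E3: an octave up reaches E, and 12 semitones makes it E4.
A perfect octave up from A2 gives A3.
F2 up a perfect octave is F3.
A perfect octave up from G#3 gives G#4.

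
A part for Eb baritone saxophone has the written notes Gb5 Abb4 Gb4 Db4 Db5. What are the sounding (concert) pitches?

Written C4 on the Eb baritone saxophone sounds as Eb2, a major thirteenth lower; apply that shift to every note.
Gb5 becomes Bbb3
Abb4 becomes Cbb3
Gb4 becomes Bbb2
Db4 becomes Fb2
Db5 becomes Fb3

Bbb3 Cbb3 Bbb2 Fb2 Fb3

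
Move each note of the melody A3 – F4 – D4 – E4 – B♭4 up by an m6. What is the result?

A3 up a minor sixth is F4.
F4 up a minor sixth is Db5.
A minor sixth up from D4 gives Bb4.
E4: a sixth up reaches C, and 8 semitones makes it C5.
Bb4 up a minor sixth is Gb5.

F4 Db5 Bb4 C5 Gb5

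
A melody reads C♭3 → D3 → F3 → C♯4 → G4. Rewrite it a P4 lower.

Gb2 A2 C3 G#3 D4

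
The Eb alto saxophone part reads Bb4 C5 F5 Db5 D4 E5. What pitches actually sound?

Db4 Eb4 Ab4 Fb4 F3 G4

Written C4 on the Eb alto saxophone sounds as Eb3, a major sixth lower; apply that shift to every note.
Bb4 -> Db4
C5 -> Eb4
F5 -> Ab4
Db5 -> Fb4
D4 -> F3
E5 -> G4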